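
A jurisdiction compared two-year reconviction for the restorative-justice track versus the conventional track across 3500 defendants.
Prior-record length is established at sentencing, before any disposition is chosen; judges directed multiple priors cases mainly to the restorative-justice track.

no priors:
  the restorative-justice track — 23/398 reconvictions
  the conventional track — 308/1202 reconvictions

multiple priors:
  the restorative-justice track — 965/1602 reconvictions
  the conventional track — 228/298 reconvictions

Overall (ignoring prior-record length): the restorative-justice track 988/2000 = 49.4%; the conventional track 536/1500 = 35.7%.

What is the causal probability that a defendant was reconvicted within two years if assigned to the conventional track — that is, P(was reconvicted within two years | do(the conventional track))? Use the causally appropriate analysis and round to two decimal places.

The prior-record length-specific comparison favours the restorative-justice track throughout, but the pooled figures favour the conventional track. The question is whether to condition on prior-record length.
Prior-record length differs across dispositions for reasons unrelated to any effect of the disposition itself, and it separately predicts the outcome — a classic confounder. We must compare within prior-record length levels.
Standardising the conventional track to the population prior-record length mix: 0.457·308/1202 + 0.543·228/298 = 0.532.

0.53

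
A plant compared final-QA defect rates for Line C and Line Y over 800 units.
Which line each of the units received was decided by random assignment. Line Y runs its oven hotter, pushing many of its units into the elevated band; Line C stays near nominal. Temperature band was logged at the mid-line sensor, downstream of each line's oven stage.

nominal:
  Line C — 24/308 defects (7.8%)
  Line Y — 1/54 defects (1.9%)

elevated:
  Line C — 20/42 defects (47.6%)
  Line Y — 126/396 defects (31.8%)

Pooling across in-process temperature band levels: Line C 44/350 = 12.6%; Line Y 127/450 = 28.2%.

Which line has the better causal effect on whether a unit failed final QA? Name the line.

Line C

The in-process temperature band-specific comparison favours Line Y throughout, but the pooled figures favour Line C. The question is whether to condition on in-process temperature band.
In-process temperature band is recorded after the line and is itself shifted by it — it sits on the causal path from line to outcome. Conditioning on a mediator would strip out part of the effect we want; the pooled comparison gives the total causal effect.
Pooled: Line C 12.6% vs Line Y 28.2%; Line C is lower overall.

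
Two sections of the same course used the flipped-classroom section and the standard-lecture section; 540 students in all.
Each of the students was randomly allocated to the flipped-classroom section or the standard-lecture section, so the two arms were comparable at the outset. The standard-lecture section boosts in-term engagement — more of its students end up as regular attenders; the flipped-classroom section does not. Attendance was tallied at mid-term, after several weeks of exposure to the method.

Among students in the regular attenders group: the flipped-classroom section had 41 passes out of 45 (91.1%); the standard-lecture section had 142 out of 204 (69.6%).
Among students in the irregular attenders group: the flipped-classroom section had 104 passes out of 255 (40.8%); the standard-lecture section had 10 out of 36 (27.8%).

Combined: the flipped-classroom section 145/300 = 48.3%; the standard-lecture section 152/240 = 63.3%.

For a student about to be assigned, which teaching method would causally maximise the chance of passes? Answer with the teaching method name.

Stratifying would compare teaching methods among students the teaching methods themselves sorted into mid-term attendance groups — a form of selection on an intermediate. The unconditioned pooled rates give the total causal effect.
Pooled: the flipped-classroom section 48.3% vs the standard-lecture section 63.3%; the standard-lecture section is higher overall.

the standard-lecture section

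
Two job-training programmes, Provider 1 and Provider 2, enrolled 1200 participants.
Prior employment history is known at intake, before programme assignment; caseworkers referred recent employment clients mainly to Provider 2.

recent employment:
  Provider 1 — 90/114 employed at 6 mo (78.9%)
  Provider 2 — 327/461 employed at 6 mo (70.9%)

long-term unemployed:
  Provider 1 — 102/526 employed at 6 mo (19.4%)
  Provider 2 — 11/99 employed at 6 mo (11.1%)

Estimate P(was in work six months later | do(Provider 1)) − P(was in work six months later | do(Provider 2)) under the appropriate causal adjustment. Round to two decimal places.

Within every prior employment history level Provider 1 has the higher rate, yet pooled Provider 2 does — Simpson's reversal.
The imbalance in prior employment history arose from how participants were allocated, not from anything the programme did; and prior employment history independently affects the outcome. The pooled gap is confounded — condition on prior employment history.
Adjusting over the population distribution of prior employment history: 0.479·(0.789−0.709) + 0.521·(0.194−0.111) = +0.082.

+0.08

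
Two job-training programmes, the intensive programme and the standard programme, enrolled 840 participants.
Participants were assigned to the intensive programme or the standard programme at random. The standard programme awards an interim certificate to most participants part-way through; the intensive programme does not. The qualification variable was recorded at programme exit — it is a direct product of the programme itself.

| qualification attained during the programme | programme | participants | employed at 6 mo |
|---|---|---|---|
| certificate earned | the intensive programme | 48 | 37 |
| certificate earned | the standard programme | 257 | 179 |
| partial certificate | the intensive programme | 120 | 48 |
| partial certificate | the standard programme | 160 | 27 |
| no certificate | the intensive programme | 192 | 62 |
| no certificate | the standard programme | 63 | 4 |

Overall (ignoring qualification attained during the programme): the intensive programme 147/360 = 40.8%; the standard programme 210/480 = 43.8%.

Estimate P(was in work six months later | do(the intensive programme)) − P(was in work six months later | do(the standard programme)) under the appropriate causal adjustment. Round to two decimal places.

-0.03

The distribution of qualification attained during the programme is itself part of what the programme does — it is an intermediate outcome. Holding it fixed would remove that part of the effect; the total effect is the pooled difference.
The causal difference is the pooled difference: 0.408 − 0.438 = -0.029.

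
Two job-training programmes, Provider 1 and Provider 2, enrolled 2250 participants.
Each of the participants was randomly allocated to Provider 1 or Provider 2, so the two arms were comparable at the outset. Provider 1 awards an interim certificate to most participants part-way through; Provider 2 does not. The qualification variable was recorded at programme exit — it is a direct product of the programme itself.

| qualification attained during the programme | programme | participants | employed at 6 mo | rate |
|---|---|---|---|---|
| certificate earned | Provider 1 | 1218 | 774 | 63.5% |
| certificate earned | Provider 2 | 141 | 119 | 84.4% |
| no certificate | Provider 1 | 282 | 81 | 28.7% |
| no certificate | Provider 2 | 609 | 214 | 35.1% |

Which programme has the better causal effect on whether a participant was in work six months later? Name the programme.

Provider 1

Qualification attained during the programme lies on the pathway programme → qualification attained during the programme → outcome, so adjusting for it blocks the indirect effect. For the total causal effect of programme, use the unadjusted pooled rates.
Pooled: Provider 1 57.0% vs Provider 2 44.4%; Provider 1 is higher overall.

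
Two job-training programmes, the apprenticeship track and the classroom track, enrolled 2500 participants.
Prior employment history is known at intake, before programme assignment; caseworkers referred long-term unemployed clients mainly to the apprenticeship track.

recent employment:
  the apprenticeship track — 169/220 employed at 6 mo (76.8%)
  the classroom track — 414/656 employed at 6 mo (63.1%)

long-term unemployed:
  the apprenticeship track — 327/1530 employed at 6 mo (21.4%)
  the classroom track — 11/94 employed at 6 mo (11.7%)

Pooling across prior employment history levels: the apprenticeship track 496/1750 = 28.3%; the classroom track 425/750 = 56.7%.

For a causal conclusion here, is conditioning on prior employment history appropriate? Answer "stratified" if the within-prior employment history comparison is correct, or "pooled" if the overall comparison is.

the apprenticeship track is higher inside every prior employment history stratum but the classroom track is higher in aggregate. Whether to stratify depends on how prior employment history relates to the programme.
Here prior employment history is a common cause — it drives both which programme a case falls under and the outcome. The crude comparison mixes populations; the stratum-specific rates are the causally relevant ones.
Within each level — recent employment: 76.8% vs 63.1%; long-term unemployed: 21.4% vs 11.7% — the apprenticeship track is higher every time.

stratified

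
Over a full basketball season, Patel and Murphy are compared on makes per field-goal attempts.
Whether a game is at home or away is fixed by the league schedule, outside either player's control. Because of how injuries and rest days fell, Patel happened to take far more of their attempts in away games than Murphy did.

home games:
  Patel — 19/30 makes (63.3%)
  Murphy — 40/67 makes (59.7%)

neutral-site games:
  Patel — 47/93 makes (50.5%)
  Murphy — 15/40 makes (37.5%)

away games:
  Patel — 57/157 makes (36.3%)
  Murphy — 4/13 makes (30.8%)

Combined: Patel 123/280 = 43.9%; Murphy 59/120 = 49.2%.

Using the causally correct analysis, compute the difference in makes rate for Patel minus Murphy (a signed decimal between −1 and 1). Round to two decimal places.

The game venue-specific comparison favours Patel throughout, but the pooled figures favour Murphy. The question is whether to condition on game venue.
Game venue differs across players for reasons unrelated to any effect of the player itself, and it separately predicts the outcome — a classic confounder. We must compare within game venue levels.
Adjusting over the population distribution of game venue: 0.242·(0.633−0.597) + 0.333·(0.505−0.375) + 0.425·(0.363−0.308) = +0.076.

+0.08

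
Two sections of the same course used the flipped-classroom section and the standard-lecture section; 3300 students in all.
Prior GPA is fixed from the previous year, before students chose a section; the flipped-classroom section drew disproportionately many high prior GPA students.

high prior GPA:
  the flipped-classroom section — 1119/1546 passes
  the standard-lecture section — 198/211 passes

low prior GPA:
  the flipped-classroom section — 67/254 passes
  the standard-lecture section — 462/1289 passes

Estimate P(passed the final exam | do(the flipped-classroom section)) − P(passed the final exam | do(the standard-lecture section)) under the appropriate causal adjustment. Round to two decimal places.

-0.16

Here prior GPA band is a common cause — it drives both which teaching method a case falls under and the outcome. The crude comparison mixes populations; the stratum-specific rates are the causally relevant ones.
Adjusting over the population distribution of prior GPA band: 0.532·(0.724−0.938) + 0.468·(0.264−0.358) = -0.159.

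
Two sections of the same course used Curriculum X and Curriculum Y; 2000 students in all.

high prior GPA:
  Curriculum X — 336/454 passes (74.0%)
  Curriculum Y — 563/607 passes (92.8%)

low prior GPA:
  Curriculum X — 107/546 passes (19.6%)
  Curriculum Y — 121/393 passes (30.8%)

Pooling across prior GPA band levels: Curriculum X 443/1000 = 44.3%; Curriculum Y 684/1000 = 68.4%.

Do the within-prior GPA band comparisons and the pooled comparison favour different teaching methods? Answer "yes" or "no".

Within each prior GPA band level (high prior GPA 74.0% vs 92.8%; low prior GPA 19.6% vs 30.8%), Curriculum Y has the higher rate every time. Pooled: 44.3% vs 68.4% — Curriculum Y has the higher rate overall. They agree.

no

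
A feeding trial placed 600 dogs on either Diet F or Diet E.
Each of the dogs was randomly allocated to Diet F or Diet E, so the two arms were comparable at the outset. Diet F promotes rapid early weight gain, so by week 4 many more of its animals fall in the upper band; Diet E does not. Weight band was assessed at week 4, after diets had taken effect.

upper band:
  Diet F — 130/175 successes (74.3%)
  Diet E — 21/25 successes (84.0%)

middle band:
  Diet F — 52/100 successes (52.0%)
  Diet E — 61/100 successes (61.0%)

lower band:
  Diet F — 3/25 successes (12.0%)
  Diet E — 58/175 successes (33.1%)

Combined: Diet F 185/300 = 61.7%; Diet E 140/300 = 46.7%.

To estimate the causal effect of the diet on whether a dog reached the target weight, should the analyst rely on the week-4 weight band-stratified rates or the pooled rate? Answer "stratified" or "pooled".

Week-4 weight band here is a post-treatment variable shaped by the diet; conditioning on it would introduce bias rather than remove it. The overall comparison is the causal one.
Pooled: Diet F 61.7% vs Diet E 46.7%; Diet F is higher overall.

pooled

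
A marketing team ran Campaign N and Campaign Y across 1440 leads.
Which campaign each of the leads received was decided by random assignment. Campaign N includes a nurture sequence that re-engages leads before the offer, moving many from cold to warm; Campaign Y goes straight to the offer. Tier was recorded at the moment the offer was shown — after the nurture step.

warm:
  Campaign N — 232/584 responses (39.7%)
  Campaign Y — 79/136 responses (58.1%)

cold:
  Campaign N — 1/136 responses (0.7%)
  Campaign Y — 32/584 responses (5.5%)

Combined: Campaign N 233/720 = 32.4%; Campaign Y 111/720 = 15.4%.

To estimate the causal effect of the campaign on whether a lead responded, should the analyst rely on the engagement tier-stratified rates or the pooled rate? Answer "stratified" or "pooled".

pooled

The stratified and pooled comparisons disagree (Campaign Y wins within each engagement tier; Campaign N wins overall), so the answer turns on the causal role of engagement tier.
Engagement tier is recorded after the campaign and is itself shifted by it — it sits on the causal path from campaign to outcome. Conditioning on a mediator would strip out part of the effect we want; the pooled comparison gives the total causal effect.
Pooled: Campaign N 32.4% vs Campaign Y 15.4%; Campaign N is higher overall.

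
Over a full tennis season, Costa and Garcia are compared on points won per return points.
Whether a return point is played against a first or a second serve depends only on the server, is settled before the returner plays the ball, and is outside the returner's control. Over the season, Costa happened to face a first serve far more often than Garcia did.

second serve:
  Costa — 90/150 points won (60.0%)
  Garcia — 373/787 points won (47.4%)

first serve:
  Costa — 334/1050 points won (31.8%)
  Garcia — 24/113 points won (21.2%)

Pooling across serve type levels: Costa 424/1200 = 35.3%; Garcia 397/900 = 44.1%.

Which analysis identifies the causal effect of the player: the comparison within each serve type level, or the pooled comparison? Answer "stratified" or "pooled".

Since serve type is a pre-existing factor (not a product of the player) and it affects the outcome on its own, it is a confounder. The stratified rates, not the pooled rate, identify the causal effect.
Within each level — second serve: 60.0% vs 47.4%; first serve: 31.8% vs 21.2% — Costa is higher every time.

stratified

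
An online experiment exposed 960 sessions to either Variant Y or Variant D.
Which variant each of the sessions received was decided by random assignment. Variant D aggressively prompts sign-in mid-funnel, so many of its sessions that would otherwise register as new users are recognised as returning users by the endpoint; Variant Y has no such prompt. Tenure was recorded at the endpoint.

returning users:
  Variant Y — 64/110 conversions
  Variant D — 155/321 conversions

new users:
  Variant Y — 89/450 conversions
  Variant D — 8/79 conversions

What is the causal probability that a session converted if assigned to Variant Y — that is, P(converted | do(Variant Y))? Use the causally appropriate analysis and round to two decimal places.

User tenure here is a post-treatment variable shaped by the variant; conditioning on it would introduce bias rather than remove it. The overall comparison is the causal one.
So P(outcome | do(Variant Y)) is just the pooled rate for Variant Y: 153/560 = 0.273.

0.27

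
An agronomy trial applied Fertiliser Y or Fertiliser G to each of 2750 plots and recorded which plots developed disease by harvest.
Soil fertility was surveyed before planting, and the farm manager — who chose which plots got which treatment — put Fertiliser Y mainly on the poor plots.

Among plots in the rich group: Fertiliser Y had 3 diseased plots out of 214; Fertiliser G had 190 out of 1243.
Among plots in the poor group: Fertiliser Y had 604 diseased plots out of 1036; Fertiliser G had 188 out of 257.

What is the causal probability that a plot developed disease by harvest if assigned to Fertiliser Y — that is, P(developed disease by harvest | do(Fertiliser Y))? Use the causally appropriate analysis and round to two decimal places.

0.28

The stratified and pooled comparisons disagree (Fertiliser Y wins within each soil fertility; Fertiliser G wins overall), so the answer turns on the causal role of soil fertility.
Since soil fertility is a pre-existing factor (not a product of the fertiliser) and it affects the outcome on its own, it is a confounder. The stratified rates, not the pooled rate, identify the causal effect.
Standardising Fertiliser Y to the population soil fertility mix: 0.530·3/214 + 0.470·604/1036 = 0.282.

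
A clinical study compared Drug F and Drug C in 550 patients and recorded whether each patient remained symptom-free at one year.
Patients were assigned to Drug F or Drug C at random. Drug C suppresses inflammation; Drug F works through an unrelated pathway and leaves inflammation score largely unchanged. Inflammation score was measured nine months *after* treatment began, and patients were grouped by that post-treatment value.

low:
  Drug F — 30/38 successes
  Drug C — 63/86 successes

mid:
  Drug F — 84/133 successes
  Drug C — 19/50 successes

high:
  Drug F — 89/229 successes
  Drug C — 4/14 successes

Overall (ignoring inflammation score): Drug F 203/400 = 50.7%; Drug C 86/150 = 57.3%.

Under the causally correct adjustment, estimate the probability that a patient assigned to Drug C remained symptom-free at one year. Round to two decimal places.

0.57

Drug F is higher inside every inflammation score stratum but Drug C is higher in aggregate. Whether to stratify depends on how inflammation score relates to the drug.
The distribution of inflammation score is itself part of what the drug does — it is an intermediate outcome. Holding it fixed would remove that part of the effect; the total effect is the pooled difference.
So P(outcome | do(Drug C)) is just the pooled rate for Drug C: 86/150 = 0.573.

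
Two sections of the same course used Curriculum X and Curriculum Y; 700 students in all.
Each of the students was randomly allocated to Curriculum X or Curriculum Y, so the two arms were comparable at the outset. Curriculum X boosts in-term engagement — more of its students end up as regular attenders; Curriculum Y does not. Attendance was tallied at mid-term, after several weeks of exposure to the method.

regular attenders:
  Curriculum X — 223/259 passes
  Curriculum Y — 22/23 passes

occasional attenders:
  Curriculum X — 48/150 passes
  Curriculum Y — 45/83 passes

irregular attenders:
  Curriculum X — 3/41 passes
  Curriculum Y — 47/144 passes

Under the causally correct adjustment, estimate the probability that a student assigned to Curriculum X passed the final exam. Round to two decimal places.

The distribution of mid-term attendance is itself part of what the teaching method does — it is an intermediate outcome. Holding it fixed would remove that part of the effect; the total effect is the pooled difference.
So P(outcome | do(Curriculum X)) is just the pooled rate for Curriculum X: 274/450 = 0.609.

0.61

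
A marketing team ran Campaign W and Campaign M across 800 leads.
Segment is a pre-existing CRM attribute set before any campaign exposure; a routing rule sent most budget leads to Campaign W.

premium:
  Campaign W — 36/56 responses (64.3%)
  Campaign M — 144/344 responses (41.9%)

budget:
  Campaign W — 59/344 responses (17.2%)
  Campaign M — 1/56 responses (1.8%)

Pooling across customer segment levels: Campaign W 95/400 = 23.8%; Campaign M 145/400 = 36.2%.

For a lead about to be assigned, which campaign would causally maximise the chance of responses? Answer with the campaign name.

Here customer segment is a common cause — it drives both which campaign a case falls under and the outcome. The crude comparison mixes populations; the stratum-specific rates are the causally relevant ones.
Within each level — premium: 64.3% vs 41.9%; budget: 17.2% vs 1.8% — Campaign W is higher every time.

Campaign W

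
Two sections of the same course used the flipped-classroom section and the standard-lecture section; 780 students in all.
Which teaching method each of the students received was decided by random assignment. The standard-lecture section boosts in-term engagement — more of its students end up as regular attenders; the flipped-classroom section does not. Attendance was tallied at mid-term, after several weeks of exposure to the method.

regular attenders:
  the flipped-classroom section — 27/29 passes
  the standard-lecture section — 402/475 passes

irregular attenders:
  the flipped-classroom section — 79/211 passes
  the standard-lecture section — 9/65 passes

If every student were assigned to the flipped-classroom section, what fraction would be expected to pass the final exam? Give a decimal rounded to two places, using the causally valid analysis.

Within every mid-term attendance level the flipped-classroom section has the higher rate, yet pooled the standard-lecture section does — Simpson's reversal.
Mid-term attendance is recorded after the teaching method and is itself shifted by it — it sits on the causal path from teaching method to outcome. Conditioning on a mediator would strip out part of the effect we want; the pooled comparison gives the total causal effect.
So P(outcome | do(the flipped-classroom section)) is just the pooled rate for the flipped-classroom section: 106/240 = 0.442.

0.44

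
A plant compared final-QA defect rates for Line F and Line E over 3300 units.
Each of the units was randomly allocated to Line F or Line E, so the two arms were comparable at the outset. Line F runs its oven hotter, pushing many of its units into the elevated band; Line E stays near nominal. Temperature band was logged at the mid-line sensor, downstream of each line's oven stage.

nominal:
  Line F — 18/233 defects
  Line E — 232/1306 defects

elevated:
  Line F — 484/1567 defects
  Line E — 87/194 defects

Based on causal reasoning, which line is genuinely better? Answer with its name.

Line E

Stratifying would compare lines among units the lines themselves sorted into in-process temperature band groups — a form of selection on an intermediate. The unconditioned pooled rates give the total causal effect.
Pooled: Line F 27.9% vs Line E 21.3%; Line E is lower overall.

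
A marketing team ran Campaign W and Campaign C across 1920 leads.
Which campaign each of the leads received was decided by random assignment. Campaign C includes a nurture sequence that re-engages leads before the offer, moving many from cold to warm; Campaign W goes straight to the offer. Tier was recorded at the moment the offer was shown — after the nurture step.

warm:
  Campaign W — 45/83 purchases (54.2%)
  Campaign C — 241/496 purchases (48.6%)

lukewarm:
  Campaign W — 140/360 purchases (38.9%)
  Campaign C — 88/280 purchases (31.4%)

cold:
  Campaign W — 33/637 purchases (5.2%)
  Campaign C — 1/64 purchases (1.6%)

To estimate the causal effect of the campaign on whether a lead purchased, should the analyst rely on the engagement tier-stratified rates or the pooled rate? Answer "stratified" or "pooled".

Campaign W is higher inside every engagement tier stratum but Campaign C is higher in aggregate. Whether to stratify depends on how engagement tier relates to the campaign.
Stratifying would compare campaigns among leads the campaigns themselves sorted into engagement tier groups — a form of selection on an intermediate. The unconditioned pooled rates give the total causal effect.
Pooled: Campaign W 20.2% vs Campaign C 39.3%; Campaign C is higher overall.

pooled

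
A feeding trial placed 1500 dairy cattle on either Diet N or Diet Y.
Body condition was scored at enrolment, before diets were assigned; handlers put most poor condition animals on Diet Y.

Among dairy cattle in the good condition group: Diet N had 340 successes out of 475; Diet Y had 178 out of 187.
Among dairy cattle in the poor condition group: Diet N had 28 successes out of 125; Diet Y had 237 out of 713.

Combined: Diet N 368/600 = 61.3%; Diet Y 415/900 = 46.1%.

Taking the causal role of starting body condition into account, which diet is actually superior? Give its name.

Within every starting body condition level Diet Y has the higher rate, yet pooled Diet N does — Simpson's reversal.
Starting body condition differs across diets for reasons unrelated to any effect of the diet itself, and it separately predicts the outcome — a classic confounder. We must compare within starting body condition levels.
Within each level — good condition: 71.6% vs 95.2%; poor condition: 22.4% vs 33.2% — Diet Y is higher every time.

Diet Y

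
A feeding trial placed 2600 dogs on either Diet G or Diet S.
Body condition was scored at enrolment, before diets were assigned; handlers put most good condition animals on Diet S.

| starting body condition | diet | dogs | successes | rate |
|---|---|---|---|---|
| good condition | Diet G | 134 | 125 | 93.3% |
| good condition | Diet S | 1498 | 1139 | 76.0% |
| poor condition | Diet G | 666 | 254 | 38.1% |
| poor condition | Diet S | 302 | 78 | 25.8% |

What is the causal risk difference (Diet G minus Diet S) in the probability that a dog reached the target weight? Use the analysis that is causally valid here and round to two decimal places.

Diet G is higher inside every starting body condition stratum but Diet S is higher in aggregate. Whether to stratify depends on how starting body condition relates to the diet.
The imbalance in starting body condition arose from how dogs were allocated, not from anything the diet did; and starting body condition independently affects the outcome. The pooled gap is confounded — condition on starting body condition.
Adjusting over the population distribution of starting body condition: 0.628·(0.933−0.760) + 0.372·(0.381−0.258) = +0.154.

+0.15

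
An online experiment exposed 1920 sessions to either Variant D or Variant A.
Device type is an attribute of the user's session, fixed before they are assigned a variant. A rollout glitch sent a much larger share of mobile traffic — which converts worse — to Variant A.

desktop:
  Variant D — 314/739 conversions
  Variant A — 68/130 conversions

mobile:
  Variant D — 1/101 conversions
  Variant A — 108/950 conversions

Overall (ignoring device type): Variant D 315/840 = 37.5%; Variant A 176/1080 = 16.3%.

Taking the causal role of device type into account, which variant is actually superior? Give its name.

Within every device type level Variant A has the higher rate, yet pooled Variant D does — Simpson's reversal.
Here device type is a common cause — it drives both which variant a case falls under and the outcome. The crude comparison mixes populations; the stratum-specific rates are the causally relevant ones.
Within each level — desktop: 42.5% vs 52.3%; mobile: 1.0% vs 11.4% — Variant A is higher every time.

Variant A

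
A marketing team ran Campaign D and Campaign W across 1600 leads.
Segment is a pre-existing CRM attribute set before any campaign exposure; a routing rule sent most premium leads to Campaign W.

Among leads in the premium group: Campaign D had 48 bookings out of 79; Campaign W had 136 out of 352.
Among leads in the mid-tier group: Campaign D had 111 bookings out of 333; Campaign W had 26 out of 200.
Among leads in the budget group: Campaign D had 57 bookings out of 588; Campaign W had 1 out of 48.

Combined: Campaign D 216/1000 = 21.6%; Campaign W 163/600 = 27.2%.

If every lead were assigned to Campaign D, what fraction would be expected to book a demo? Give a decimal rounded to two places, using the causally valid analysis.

0.31

The customer segment-specific comparison favours Campaign D throughout, but the pooled figures favour Campaign W. The question is whether to condition on customer segment.
Customer segment is set before the campaign has any effect — it is not caused by the campaign — and it independently drives the outcome. That makes it a confounder, so the causal comparison is within customer segment levels.
Standardising Campaign D to the population customer segment mix: 0.269·48/79 + 0.333·111/333 + 0.398·57/588 = 0.313.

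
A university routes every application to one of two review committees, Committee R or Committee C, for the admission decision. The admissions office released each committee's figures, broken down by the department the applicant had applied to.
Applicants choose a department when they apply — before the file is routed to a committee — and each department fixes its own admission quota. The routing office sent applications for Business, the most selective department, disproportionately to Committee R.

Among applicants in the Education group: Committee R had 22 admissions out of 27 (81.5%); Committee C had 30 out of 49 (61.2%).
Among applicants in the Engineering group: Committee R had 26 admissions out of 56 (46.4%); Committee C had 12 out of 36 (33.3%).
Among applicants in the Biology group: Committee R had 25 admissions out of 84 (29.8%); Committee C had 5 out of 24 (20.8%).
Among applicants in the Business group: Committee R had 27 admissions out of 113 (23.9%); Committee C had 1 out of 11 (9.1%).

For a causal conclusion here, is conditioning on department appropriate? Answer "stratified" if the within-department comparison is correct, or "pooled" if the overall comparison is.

stratified

Committee R is higher inside every department stratum but Committee C is higher in aggregate. Whether to stratify depends on how department relates to the review committee.
Department satisfies the back-door criterion: it is not a descendant of the review committee, and it blocks the spurious path from review committee to outcome. Adjusting for it (i.e., using the within-department rates) gives the causal effect.
Within each level — Education: 81.5% vs 61.2%; Engineering: 46.4% vs 33.3%; Biology: 29.8% vs 20.8%; Business: 23.9% vs 9.1% — Committee R is higher every time.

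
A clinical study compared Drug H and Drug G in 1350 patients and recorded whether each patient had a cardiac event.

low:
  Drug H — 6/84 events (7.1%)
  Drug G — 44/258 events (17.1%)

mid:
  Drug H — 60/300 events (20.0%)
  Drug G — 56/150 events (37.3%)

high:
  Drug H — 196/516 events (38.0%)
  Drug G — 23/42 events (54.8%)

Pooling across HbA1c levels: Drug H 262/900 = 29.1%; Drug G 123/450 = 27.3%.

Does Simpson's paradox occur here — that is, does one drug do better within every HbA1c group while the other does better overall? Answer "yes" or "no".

yes

Within each HbA1c level (low 7.1% vs 17.1%; mid 20.0% vs 37.3%; high 38.0% vs 54.8%), Drug H has the lower rate every time. Pooled: 29.1% vs 27.3% — Drug G has the lower rate overall. The two comparisons disagree.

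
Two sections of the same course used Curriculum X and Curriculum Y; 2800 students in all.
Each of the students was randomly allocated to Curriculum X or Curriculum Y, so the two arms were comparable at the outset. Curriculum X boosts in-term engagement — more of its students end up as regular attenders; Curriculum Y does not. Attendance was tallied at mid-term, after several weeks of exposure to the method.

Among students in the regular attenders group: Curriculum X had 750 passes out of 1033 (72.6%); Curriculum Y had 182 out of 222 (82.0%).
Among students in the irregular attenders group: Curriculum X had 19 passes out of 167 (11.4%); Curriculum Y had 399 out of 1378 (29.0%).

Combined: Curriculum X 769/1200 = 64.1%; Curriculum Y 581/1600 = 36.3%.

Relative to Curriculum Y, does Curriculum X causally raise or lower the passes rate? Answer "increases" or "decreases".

The stratified and pooled comparisons disagree (Curriculum Y wins within each mid-term attendance; Curriculum X wins overall), so the answer turns on the causal role of mid-term attendance.
Mid-term attendance here is a post-treatment variable shaped by the teaching method; conditioning on it would introduce bias rather than remove it. The overall comparison is the causal one.
Pooled: Curriculum X 64.1% vs Curriculum Y 36.3%; Curriculum X is higher overall.

increases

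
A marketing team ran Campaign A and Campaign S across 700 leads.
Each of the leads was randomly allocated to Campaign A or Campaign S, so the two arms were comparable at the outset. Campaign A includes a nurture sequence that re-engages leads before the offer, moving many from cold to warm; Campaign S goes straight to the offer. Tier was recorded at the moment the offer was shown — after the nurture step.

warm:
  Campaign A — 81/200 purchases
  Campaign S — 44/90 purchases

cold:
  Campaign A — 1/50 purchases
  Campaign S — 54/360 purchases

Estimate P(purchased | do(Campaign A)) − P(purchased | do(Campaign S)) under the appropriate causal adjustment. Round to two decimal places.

Within every engagement tier level Campaign S has the higher rate, yet pooled Campaign A does — Simpson's reversal.
Engagement tier here is a post-treatment variable shaped by the campaign; conditioning on it would introduce bias rather than remove it. The overall comparison is the causal one.
The causal difference is the pooled difference: 0.328 − 0.218 = +0.110.

+0.11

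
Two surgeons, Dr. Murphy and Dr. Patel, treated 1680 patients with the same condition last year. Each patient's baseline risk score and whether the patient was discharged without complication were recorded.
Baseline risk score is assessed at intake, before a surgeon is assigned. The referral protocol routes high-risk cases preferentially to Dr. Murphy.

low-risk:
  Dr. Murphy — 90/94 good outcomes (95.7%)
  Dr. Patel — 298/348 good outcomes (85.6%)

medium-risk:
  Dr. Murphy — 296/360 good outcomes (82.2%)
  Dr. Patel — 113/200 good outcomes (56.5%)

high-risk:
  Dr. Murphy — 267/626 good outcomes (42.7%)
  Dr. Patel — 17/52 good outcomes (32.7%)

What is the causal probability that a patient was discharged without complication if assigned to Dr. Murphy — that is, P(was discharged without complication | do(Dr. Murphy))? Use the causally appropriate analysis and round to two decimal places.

The baseline risk score-specific comparison favours Dr. Murphy throughout, but the pooled figures favour Dr. Patel. The question is whether to condition on baseline risk score.
Baseline risk score is set before the surgeon has any effect — it is not caused by the surgeon — and it independently drives the outcome. That makes it a confounder, so the causal comparison is within baseline risk score levels.
Standardising Dr. Murphy to the population baseline risk score mix: 0.263·90/94 + 0.333·296/360 + 0.404·267/626 = 0.698.

0.70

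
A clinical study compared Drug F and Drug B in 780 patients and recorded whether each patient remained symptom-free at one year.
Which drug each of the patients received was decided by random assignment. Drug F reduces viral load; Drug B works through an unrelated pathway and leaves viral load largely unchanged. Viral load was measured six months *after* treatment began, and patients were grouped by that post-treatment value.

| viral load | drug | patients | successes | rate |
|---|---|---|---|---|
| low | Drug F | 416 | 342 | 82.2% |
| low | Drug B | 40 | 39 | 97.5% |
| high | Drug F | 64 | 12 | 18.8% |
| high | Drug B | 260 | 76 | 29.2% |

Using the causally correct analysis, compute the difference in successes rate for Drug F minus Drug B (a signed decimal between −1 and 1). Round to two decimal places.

The viral load-specific comparison favours Drug B throughout, but the pooled figures favour Drug F. The question is whether to condition on viral load.
Viral load is recorded after the drug and is itself shifted by it — it sits on the causal path from drug to outcome. Conditioning on a mediator would strip out part of the effect we want; the pooled comparison gives the total causal effect.
The causal difference is the pooled difference: 0.738 − 0.383 = +0.354.

+0.35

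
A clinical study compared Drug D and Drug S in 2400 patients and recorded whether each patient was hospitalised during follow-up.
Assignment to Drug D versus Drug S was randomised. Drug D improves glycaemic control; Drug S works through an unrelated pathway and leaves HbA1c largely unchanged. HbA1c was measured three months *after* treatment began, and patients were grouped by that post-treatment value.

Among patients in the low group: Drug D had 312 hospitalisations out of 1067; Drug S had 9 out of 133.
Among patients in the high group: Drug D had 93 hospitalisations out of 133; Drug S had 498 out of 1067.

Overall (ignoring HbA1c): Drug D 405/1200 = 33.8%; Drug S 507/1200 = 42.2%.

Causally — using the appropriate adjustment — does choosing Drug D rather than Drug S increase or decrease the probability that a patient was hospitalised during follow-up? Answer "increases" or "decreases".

decreases

Because the drug influences HbA1c, HbA1c is a post-treatment mediator, not a confounder. Stratifying on it would bias the estimate; the causal effect is the crude pooled difference.
Pooled: Drug D 33.8% vs Drug S 42.2%; Drug D is lower overall.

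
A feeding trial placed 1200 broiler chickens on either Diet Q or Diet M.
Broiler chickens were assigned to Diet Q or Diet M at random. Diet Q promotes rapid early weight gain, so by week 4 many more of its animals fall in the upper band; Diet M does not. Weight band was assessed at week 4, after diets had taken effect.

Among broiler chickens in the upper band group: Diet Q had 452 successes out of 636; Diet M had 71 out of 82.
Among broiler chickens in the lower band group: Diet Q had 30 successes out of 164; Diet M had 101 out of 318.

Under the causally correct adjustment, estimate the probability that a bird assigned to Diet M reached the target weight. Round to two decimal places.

0.43

Within every week-4 weight band level Diet M has the higher rate, yet pooled Diet Q does — Simpson's reversal.
Stratifying would compare diets among broiler chickens the diets themselves sorted into week-4 weight band groups — a form of selection on an intermediate. The unconditioned pooled rates give the total causal effect.
So P(outcome | do(Diet M)) is just the pooled rate for Diet M: 172/400 = 0.430.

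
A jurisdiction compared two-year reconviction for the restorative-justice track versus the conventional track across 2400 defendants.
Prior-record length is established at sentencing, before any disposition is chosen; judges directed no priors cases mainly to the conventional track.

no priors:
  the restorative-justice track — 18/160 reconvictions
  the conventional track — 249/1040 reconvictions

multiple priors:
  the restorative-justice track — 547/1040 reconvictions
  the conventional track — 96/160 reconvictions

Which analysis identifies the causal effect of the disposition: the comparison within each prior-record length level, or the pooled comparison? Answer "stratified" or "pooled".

stratified

Prior-record length satisfies the back-door criterion: it is not a descendant of the disposition, and it blocks the spurious path from disposition to outcome. Adjusting for it (i.e., using the within-prior-record length rates) gives the causal effect.
Within each level — no priors: 11.2% vs 23.9%; multiple priors: 52.6% vs 60.0% — the restorative-justice track is lower every time.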